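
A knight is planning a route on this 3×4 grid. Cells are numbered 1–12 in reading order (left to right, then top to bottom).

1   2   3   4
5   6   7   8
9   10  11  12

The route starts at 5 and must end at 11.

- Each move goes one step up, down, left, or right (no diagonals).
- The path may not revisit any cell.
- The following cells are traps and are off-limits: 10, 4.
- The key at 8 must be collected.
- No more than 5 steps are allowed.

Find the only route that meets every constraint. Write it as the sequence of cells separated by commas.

5, 6, 7, 8, 12, 11

Any route must reach 8 and still end at 11 within 5 moves, so the order of the required stops is forced.
Route from 5: right 3 to 8, down 1 to 12, left 1 to 11 — 5 moves in all.
Check: all required cells visited; 5 ≤ 5 moves.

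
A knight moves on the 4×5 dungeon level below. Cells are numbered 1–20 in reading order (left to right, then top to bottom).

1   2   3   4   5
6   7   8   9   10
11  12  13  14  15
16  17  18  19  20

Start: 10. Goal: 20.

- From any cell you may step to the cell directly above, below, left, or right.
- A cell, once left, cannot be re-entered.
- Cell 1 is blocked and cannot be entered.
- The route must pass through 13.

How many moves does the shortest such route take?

Any route passes through 13 somewhere between 10 and 20. Summing Manhattan distances along the two legs (10 → 13 → 20) gives a lower bound of 3 + 3 = 6 moves.
A route of 6 moves achieves this: 10 → 15 → 14 → 13 → 18 → 19 → 20.
Since 6 matches the lower bound, it is optimal.

6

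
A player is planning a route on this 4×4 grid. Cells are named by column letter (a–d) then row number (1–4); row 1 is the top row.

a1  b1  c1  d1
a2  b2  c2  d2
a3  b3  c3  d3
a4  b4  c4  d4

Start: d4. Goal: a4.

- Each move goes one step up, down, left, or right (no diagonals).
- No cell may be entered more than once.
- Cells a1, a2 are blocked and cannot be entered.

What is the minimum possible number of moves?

3

The Manhattan distance from d4 to a4 is |4−4| + |4−1| = 3, so at least 3 moves are needed.
A route of 3 moves achieves this: d4 → c4 → b4 → a4.
Since 3 matches the lower bound, it is optimal.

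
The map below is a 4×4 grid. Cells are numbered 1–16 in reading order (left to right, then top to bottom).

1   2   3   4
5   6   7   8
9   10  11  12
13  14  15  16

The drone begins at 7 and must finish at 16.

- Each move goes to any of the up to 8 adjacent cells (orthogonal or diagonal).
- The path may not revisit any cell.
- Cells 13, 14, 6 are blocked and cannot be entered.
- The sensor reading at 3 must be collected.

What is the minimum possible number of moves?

Any route passes through 3 somewhere between 7 and 16. Summing Chebyshev distances along the two legs (7 → 3 → 16) gives a lower bound of 1 + 3 = 4 moves.
A route of 4 moves achieves this: 7 → 3 → 8 → 11 → 16.
Since 4 matches the lower bound, it is optimal.

4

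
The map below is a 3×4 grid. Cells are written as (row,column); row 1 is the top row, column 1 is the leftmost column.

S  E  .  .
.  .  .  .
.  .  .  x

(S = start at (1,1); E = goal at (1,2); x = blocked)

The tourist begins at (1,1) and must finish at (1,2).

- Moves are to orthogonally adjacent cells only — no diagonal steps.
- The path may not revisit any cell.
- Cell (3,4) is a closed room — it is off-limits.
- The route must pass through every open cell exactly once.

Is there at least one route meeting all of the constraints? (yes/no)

Colour the cells like a checkerboard: each orthogonal step flips colour, so a Hamiltonian route alternates colours. Here there are 6 cells of one colour and 5 of the other, with start on the opposite colour to the goal — the counts and endpoints can't be arranged into an alternating sequence of length 11, so no Hamiltonian route exists.

no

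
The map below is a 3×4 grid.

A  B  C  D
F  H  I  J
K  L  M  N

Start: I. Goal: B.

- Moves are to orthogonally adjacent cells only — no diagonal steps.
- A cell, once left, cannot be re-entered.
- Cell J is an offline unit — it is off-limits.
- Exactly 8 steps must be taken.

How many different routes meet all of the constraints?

Need simple routes of exactly 8 moves from I to B (Manhattan distance 2, so 3 moves are spent on a detour and 3 undoing it).
No route satisfies every constraint, so the count is 0.

0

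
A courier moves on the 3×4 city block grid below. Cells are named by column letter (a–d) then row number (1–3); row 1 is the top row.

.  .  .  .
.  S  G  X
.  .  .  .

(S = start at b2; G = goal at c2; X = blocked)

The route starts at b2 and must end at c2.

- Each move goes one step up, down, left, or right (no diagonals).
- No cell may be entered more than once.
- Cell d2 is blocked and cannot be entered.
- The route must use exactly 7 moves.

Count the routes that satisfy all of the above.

Need simple routes of exactly 7 moves from b2 to c2 (Manhattan distance 1, so 3 moves are spent on a detour and 3 undoing it).
Enumerating: b2 b1 a1 a2 a3 b3 c3 c2 | b2 b3 a3 a2 a1 b1 c1 c2.
That gives 2 routes.

2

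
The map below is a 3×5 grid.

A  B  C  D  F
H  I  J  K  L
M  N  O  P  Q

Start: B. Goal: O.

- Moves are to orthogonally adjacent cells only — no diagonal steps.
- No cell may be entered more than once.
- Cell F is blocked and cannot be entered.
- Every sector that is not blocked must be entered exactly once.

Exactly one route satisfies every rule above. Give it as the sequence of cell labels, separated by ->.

Need to visit all 14 open cells exactly once, starting at B and ending at O.
Cell Q has only two open neighbours (L and P), so the path must pass straight through it: one of those is the cell it's entered from and the other is where it exits.
Route from B: left 1 to A, down 2 to M, right 1 to N, up 1 to I, right 1 to J, up 1 to C, right 1 to D, down 1 to K, right 1 to L, down 1 to Q, left 2 to O — 13 moves in all.
Check: all 14 open cells covered.

B -> A -> H -> M -> N -> I -> J -> C -> D -> K -> L -> Q -> P -> O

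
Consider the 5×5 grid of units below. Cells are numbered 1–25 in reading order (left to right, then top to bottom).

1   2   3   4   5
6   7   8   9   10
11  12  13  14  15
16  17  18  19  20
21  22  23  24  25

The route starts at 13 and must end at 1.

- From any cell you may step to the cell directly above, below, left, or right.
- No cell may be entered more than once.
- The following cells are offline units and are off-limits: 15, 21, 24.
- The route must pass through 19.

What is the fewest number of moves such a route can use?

8

Any route passes through 19 somewhere between 13 and 1. Summing Manhattan distances along the two legs (13 → 19 → 1) gives a lower bound of 2 + 6 = 8 moves.
A route of 8 moves achieves this: 13 → 18 → 19 → 14 → 9 → 4 → 3 → 2 → 1.
Since 8 matches the lower bound, it is optimal.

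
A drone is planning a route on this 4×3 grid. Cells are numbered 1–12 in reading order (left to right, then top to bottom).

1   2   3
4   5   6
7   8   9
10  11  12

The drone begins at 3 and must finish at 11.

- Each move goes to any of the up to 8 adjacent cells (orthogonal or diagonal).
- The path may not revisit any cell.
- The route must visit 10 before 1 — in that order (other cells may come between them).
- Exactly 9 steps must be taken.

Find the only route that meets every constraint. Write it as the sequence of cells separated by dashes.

The waypoints must appear in the order 10, 1, with no cell reused.
Route from 3: down to 6, 2× down-left (reaching 10), 3× up (reaching 1), 2× down-right (reaching 9), down-left to 11 — 9 moves in all.
Check: order respected (10 at step 3, 1 at step 6); 9 moves as required.

3 - 6 - 8 - 10 - 7 - 4 - 1 - 5 - 9 - 11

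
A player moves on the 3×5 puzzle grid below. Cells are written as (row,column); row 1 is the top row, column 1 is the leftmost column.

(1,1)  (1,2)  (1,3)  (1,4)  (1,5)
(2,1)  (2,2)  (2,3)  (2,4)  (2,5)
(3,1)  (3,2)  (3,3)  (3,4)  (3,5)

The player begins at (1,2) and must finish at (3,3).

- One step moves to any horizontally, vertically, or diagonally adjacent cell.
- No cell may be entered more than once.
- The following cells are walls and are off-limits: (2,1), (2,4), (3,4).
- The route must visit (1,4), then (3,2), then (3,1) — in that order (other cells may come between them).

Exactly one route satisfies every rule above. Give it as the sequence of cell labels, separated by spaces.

The waypoints must appear in the order (1,4), (3,2), (3,1), with no cell reused.
Route from (1,2): 2× right (reaching (1,4)), 2× down-left (reaching (3,2)), left to (3,1), up-right to (2,2), down-right to (3,3) — 7 moves in all.
Check: order respected ((1,4) at step 2, (3,2) at step 4, (3,1) at step 5).

(1,2) (1,3) (1,4) (2,3) (3,2) (3,1) (2,2) (3,3)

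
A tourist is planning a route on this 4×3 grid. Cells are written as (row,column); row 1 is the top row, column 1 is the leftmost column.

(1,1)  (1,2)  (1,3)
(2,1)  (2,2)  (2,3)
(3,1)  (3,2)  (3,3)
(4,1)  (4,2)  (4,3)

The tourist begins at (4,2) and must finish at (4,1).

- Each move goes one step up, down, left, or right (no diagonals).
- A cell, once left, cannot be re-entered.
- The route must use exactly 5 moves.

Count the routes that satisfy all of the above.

2

Need simple routes of exactly 5 moves from (4,2) to (4,1) (Manhattan distance 1, so 2 moves are spent on a detour and 2 undoing it).
Enumerating: (4,2) (3,2) (2,2) (2,1) (3,1) (4,1) | (4,2) (4,3) (3,3) (3,2) (3,1) (4,1).
That gives 2 routes.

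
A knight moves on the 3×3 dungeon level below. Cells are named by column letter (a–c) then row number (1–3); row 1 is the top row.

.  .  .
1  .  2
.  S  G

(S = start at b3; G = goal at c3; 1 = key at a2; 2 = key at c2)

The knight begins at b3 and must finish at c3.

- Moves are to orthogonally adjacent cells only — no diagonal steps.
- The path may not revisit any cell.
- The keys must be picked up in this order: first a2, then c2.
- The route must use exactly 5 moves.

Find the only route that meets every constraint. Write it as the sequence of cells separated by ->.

The waypoints must appear in the order a2, c2, with no cell reused.
Route from b3: left 1 to a3, up 1 to a2, right 2 to c2, down 1 to c3 — 5 moves in all.
Check: order respected (1 at step 2, 2 at step 4); 5 moves as required.

b3 -> a3 -> a2 -> b2 -> c2 -> c3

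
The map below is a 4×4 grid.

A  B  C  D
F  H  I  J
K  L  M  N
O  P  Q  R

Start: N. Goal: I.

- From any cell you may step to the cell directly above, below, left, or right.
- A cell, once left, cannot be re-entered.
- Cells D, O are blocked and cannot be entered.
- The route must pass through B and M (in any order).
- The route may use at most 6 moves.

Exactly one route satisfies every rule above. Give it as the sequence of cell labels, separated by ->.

The 6-move cap with required stops at B, M leaves no slack for detours.
Route from N: left 2 to L, up 2 to B, right 1 to C, down 1 to I — 6 moves in all.
Check: all required cells visited; 6 ≤ 6 moves.

N -> M -> L -> H -> B -> C -> I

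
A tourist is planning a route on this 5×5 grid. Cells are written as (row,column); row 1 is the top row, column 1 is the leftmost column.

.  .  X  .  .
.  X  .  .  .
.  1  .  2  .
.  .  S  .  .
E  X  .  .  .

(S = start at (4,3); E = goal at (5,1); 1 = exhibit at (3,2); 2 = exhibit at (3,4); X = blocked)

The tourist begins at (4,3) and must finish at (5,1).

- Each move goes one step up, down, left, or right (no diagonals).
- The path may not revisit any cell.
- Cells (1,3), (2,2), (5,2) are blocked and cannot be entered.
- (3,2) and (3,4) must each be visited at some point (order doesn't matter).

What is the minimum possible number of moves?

Any route passes through (3,2) and (3,4) in some order between (4,3) and (5,1). Summing Manhattan distances along each leg and taking the cheapest ordering ((4,3) → (3,4) → (3,2) → (5,1)) gives a lower bound of 2 + 2 + 3 = 7 moves.
A route of 7 moves achieves this: (4,3) → (4,4) → (3,4) → (3,3) → (3,2) → (4,2) → (4,1) → (5,1).
Since 7 matches the lower bound, it is optimal.

7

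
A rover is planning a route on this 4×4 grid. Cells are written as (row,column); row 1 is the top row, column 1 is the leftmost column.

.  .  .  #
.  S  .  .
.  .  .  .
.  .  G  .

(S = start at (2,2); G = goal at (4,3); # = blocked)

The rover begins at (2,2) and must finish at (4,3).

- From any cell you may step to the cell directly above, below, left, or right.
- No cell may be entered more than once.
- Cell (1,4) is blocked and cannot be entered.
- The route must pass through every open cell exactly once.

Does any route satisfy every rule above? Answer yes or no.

Colour the cells like a checkerboard: each orthogonal step flips colour, so a Hamiltonian route alternates colours. Here there are 8 cells of one colour and 7 of the other, with start on the opposite colour to the goal — the counts and endpoints can't be arranged into an alternating sequence of length 15, so no Hamiltonian route exists.

no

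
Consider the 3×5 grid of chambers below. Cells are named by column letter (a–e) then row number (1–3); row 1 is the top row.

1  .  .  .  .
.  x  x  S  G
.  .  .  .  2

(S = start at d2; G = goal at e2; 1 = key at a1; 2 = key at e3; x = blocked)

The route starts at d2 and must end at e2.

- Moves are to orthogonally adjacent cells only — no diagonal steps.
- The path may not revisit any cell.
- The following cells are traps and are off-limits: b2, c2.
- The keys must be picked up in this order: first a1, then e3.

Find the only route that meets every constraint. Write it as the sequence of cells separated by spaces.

The waypoints must appear in the order a1, e3, with no cell reused.
Route from d2: up 1 to d1, left 3 to a1, down 2 to a3, right 4 to e3, up 1 to e2 — 11 moves in all.
Check: order respected (1 at step 4, 2 at step 10).

d2 d1 c1 b1 a1 a2 a3 b3 c3 d3 e3 e2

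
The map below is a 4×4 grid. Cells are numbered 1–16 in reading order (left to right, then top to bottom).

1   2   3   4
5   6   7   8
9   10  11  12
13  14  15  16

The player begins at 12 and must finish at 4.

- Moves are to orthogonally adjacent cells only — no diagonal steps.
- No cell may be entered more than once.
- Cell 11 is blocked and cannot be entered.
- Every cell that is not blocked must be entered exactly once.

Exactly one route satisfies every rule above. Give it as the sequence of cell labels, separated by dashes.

Need to visit all 15 open cells exactly once, starting at 12 and ending at 4.
Route from 12: down 1 to 16, left 3 to 13, up 1 to 9, right 1 to 10, up 1 to 6, left 1 to 5, up 1 to 1, right 2 to 3, down 1 to 7, right 1 to 8, up 1 to 4 — 14 moves in all.
Check: all 15 open cells covered.

12 - 16 - 15 - 14 - 13 - 9 - 10 - 6 - 5 - 1 - 2 - 3 - 7 - 8 - 4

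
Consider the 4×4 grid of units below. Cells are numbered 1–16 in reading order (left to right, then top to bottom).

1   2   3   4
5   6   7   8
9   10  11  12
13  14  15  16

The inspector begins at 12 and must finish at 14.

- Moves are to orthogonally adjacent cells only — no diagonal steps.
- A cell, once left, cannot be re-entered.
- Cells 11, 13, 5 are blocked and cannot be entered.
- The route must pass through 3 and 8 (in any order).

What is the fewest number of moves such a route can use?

7

Any route passes through 3 and 8 in some order between 12 and 14. Summing Manhattan distances along each leg and taking the cheapest ordering (12 → 8 → 3 → 14) gives a lower bound of 1 + 2 + 4 = 7 moves.
A route of 7 moves achieves this: 12 → 8 → 4 → 3 → 7 → 6 → 10 → 14.
Since 7 matches the lower bound, it is optimal.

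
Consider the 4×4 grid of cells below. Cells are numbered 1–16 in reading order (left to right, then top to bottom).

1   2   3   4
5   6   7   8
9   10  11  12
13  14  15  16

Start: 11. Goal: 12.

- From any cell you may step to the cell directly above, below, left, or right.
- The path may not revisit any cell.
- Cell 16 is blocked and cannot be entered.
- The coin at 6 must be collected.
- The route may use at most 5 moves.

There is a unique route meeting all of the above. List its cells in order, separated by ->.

The 5-move cap with required stops at 6 leaves no slack for detours.
Route from 11: left 1 to 10, up 1 to 6, right 2 to 8, down 1 to 12 — 5 moves in all.
Check: all required cells visited; 5 ≤ 5 moves.

11 -> 10 -> 6 -> 7 -> 8 -> 12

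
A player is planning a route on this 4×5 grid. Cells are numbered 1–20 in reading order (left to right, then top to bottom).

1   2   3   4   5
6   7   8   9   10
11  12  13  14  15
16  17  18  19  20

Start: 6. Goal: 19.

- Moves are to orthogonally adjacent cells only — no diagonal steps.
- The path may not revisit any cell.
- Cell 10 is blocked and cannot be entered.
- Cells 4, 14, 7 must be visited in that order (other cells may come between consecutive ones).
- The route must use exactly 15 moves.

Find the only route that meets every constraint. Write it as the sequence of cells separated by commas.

6, 1, 2, 3, 4, 9, 14, 13, 8, 7, 12, 11, 16, 17, 18, 19

The waypoints must appear in the order 4, 14, 7, with no cell reused.
Route from 6: up to 1, 3× right (reaching 4), 2× down (reaching 14), left to 13, up to 8, left to 7, down to 12, left to 11, down to 16, 3× right (reaching 19) — 15 moves in all.
Check: order respected (4 at step 4, 14 at step 6, 7 at step 9); 15 moves as required.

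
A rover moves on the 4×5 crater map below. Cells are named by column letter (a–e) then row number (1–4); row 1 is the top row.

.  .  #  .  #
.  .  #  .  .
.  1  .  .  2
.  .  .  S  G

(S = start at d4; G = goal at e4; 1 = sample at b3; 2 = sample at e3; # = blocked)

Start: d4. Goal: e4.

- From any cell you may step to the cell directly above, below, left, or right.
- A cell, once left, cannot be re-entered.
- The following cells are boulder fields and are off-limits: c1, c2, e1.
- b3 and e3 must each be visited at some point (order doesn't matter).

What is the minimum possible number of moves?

Any route passes through b3 and e3 in some order between d4 and e4. Summing Manhattan distances along each leg and taking the cheapest ordering (d4 → b3 → e3 → e4) gives a lower bound of 3 + 3 + 1 = 7 moves.
A route of 7 moves achieves this: d4 → c4 → b4 → b3 → c3 → d3 → e3 → e4.
Since 7 matches the lower bound, it is optimal.

7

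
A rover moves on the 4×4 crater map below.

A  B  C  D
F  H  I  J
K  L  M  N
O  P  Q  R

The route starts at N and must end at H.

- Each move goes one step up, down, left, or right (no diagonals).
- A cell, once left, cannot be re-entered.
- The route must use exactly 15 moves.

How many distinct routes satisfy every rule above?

Need simple routes of exactly 15 moves from N to H (Manhattan distance 3, so 6 moves are spent on a detour and 6 undoing it).
Enumerating: N R Q M I J D C B A F K O P L H | N R Q M L P O K F A B C D J I H | N R Q P O K F A B C D J I M L H | N R Q P O K L M I J D C B A F H.
That gives 4 routes.

4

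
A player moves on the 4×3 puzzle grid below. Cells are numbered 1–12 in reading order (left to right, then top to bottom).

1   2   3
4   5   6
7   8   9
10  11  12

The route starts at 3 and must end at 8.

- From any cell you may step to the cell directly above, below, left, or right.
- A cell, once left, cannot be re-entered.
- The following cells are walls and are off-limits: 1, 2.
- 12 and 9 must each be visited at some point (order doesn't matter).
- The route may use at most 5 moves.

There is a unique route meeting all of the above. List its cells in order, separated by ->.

3 -> 6 -> 9 -> 12 -> 11 -> 8

The 5-move cap with required stops at 12, 9 leaves no slack for detours.
Route from 3: down 3 to 12, left 1 to 11, up 1 to 8 — 5 moves in all.
Check: all required cells visited; 5 ≤ 5 moves.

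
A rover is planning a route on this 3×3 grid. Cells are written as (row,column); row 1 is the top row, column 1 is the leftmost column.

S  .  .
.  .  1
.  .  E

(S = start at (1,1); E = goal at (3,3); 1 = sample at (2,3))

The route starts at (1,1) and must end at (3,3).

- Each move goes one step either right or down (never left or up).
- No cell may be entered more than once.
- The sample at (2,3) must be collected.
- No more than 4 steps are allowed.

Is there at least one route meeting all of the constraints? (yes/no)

yes

One route that works: (1,1) → (2,1) → (2,2) → (2,3) → (3,3).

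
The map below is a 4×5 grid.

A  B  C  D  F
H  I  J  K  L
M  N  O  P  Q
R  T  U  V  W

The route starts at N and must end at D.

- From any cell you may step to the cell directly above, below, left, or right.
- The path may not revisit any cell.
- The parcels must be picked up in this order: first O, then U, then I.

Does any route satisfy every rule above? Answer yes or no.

yes

One route that works: N → O → U → T → R → M → H → I → B → C → D.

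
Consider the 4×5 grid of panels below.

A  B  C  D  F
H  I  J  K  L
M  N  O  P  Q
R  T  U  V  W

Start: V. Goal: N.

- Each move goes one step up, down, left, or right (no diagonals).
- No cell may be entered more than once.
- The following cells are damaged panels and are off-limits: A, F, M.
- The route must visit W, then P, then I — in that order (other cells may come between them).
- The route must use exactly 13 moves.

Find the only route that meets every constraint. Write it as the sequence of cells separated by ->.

The waypoints must appear in the order W, P, I, with no cell reused.
Route from V: right 1 to W, up 1 to Q, left 1 to P, up 2 to D, left 2 to B, down 1 to I, right 1 to J, down 2 to U, left 1 to T, up 1 to N — 13 moves in all.
Check: order respected (W at step 1, P at step 3, I at step 8); 13 moves as required.

V -> W -> Q -> P -> K -> D -> C -> B -> I -> J -> O -> U -> T -> N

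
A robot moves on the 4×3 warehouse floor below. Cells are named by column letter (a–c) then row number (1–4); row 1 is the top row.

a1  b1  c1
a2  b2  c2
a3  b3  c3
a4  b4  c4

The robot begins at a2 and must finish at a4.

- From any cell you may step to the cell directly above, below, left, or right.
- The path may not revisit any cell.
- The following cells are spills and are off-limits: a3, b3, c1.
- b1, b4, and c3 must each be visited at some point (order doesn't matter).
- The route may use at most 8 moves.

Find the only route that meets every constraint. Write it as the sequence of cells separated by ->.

a2 -> a1 -> b1 -> b2 -> c2 -> c3 -> c4 -> b4 -> a4

The budget equals the shortest possible length, so every move has to be on a shortest route through the required cells.
Route from a2: up to a1, right to b1, down to b2, right to c2, 2× down (reaching c4), 2× left (reaching a4) — 8 moves in all.
Check: all required cells visited; 8 ≤ 8 moves.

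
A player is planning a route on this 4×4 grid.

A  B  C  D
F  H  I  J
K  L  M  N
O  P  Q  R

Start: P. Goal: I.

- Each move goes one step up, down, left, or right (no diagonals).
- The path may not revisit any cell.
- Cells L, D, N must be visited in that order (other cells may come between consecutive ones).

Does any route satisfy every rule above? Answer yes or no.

One route that works: P → L → H → B → C → D → J → N → M → I.

yes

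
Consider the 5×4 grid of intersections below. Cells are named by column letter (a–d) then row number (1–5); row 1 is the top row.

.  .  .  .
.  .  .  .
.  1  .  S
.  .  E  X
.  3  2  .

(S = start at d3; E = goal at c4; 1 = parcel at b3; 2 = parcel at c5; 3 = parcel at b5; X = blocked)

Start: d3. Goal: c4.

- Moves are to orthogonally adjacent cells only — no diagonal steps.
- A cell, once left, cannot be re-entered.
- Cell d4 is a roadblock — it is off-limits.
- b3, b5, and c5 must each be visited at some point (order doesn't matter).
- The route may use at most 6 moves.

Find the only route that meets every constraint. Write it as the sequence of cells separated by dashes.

Any route must reach b3, b5, and c5 and still end at c4 within 6 moves, so the order of the required stops is forced.
Route from d3: 2× left (reaching b3), 2× down (reaching b5), right to c5, up to c4 — 6 moves in all.
Check: all required cells visited; 6 ≤ 6 moves.

d3 - c3 - b3 - b4 - b5 - c5 - c4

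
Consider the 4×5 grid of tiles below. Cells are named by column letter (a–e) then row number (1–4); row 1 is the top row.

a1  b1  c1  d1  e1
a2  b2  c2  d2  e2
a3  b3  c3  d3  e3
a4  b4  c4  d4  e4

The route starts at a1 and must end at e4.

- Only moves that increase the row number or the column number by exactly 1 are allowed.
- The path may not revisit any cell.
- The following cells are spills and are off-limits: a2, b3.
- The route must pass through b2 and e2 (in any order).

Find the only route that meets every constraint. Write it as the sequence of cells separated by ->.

a1 -> b1 -> b2 -> c2 -> d2 -> e2 -> e3 -> e4

Moves only go right or down, so the column and row indices never decrease.
Route from a1: right to b1, down to b2, 3× right (reaching e2), 2× down (reaching e4) — 7 moves in all.
Check: all required cells visited.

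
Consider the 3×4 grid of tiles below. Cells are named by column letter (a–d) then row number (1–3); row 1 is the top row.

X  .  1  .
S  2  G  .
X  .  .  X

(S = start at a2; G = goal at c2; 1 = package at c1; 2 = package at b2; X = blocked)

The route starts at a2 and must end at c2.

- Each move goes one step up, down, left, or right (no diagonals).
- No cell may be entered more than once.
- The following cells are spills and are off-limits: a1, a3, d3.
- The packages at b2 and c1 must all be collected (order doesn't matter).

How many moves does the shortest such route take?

4

Any route passes through b2 and c1 in some order between a2 and c2. Summing Manhattan distances along each leg and taking the cheapest ordering (a2 → b2 → c1 → c2) gives a lower bound of 1 + 2 + 1 = 4 moves.
A route of 4 moves achieves this: a2 → b2 → b1 → c1 → c2.
Since 4 matches the lower bound, it is optimal.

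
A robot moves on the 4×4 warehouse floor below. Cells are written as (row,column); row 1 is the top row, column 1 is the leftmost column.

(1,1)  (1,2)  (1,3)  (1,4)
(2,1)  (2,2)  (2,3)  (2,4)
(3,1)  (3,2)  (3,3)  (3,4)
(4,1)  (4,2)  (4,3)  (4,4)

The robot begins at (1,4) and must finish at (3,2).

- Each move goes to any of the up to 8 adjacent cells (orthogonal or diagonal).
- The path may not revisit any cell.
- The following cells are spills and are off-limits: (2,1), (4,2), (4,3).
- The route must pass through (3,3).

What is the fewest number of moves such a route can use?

3

Any route passes through (3,3) somewhere between (1,4) and (3,2). Summing Chebyshev distances along the two legs ((1,4) → (3,3) → (3,2)) gives a lower bound of 2 + 1 = 3 moves.
A route of 3 moves achieves this: (1,4) → (2,3) → (3,3) → (3,2).
Since 3 matches the lower bound, it is optimal.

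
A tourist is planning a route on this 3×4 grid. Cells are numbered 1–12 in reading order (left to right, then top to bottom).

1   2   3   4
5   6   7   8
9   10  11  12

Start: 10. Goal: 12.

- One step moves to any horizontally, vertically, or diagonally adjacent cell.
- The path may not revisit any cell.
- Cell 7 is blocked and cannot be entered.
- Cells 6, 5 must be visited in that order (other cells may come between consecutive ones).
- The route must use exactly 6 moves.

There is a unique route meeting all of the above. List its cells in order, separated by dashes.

10 - 6 - 5 - 2 - 3 - 8 - 12

The waypoints must appear in the order 6, 5, with no cell reused.
Route from 10: up to 6, left to 5, up-right to 2, right to 3, down-right to 8, down to 12 — 6 moves in all.
Check: order respected (6 at step 1, 5 at step 2); 6 moves as required.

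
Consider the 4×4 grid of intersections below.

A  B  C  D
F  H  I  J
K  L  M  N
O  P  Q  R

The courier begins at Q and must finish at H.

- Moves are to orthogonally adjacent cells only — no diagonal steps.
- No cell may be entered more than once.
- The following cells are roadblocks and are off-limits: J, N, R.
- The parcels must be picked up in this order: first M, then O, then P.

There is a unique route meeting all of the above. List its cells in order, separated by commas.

Q, M, I, C, B, A, F, K, O, P, L, H

The waypoints must appear in the order M, O, P, with no cell reused.
Route from Q: up 3 to C, left 2 to A, down 3 to O, right 1 to P, up 2 to H — 11 moves in all.
Check: order respected (M at step 1, O at step 8, P at step 9).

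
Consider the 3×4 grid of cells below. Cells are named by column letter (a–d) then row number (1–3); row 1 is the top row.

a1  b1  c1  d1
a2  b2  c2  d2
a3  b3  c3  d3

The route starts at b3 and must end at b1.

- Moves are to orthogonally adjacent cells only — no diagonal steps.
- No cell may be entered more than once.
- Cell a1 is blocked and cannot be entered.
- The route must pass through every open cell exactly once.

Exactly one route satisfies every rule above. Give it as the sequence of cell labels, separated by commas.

Need to visit all 11 open cells exactly once, starting at b3 and ending at b1.
Cell d3 has only two open neighbours (d2 and c3), so the path must pass straight through it: one of those is the cell it's entered from and the other is where it exits.
Route from b3: left 1 to a3, up 1 to a2, right 2 to c2, down 1 to c3, right 1 to d3, up 2 to d1, left 2 to b1 — 10 moves in all.
Check: all 11 open cells covered.

b3, a3, a2, b2, c2, c3, d3, d2, d1, c1, b1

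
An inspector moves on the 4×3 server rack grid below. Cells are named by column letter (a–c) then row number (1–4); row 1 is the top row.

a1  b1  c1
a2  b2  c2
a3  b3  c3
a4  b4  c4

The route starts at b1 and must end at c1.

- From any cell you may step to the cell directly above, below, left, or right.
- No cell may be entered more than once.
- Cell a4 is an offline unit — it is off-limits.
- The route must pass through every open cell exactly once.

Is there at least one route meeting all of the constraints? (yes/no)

no

Colour the cells like a checkerboard: each orthogonal step flips colour, so a Hamiltonian route alternates colours. Here there are 6 cells of one colour and 5 of the other, with start on the opposite colour to the goal — the counts and endpoints can't be arranged into an alternating sequence of length 11, so no Hamiltonian route exists.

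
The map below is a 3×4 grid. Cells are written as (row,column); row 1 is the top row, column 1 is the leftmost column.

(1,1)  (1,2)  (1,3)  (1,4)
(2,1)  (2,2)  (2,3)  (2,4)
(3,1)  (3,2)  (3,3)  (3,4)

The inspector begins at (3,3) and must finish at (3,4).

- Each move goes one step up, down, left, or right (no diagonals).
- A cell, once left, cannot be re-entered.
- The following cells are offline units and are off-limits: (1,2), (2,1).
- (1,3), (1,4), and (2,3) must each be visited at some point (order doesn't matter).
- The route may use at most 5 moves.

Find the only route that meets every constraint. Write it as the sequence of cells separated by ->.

(3,3) -> (2,3) -> (1,3) -> (1,4) -> (2,4) -> (3,4)

The 5-move cap with required stops at (1,3), (1,4), (2,3) leaves no slack for detours.
Route from (3,3): 2× up (reaching (1,3)), right to (1,4), 2× down (reaching (3,4)) — 5 moves in all.
Check: all required cells visited; 5 ≤ 5 moves.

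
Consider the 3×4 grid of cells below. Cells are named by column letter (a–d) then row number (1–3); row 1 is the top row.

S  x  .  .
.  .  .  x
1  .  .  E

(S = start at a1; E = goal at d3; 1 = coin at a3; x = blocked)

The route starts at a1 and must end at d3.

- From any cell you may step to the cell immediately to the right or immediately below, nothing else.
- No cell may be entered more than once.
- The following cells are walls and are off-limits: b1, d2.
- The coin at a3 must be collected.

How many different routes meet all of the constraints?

1

A right/down-only route from a1 to d3 makes exactly 2 down-moves and 3 right-moves in some order.
With no other constraints that would be C(5,2) = 10 routes.
Split at a3 and multiply the segment counts (each segment already excludes blocked cells): a1→a3: 1; a3→d3: 1; product = 1.
That gives 1 route.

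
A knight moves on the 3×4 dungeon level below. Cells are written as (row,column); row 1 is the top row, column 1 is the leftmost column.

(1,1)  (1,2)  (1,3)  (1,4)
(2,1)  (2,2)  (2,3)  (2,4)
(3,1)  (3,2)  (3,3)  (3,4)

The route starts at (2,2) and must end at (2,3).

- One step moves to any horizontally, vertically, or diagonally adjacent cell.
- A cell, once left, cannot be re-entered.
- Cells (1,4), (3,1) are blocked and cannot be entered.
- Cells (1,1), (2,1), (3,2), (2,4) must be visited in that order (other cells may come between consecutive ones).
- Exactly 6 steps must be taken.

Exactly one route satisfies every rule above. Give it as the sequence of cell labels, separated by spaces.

(2,2) (1,1) (2,1) (3,2) (3,3) (2,4) (2,3)

The waypoints must appear in the order (1,1), (2,1), (3,2), (2,4), with no cell reused.
Route from (2,2): up-left to (1,1), down to (2,1), down-right to (3,2), right to (3,3), up-right to (2,4), left to (2,3) — 6 moves in all.
Check: order respected ((1,1) at step 1, (2,1) at step 2, (3,2) at step 3, (2,4) at step 5); 6 moves as required.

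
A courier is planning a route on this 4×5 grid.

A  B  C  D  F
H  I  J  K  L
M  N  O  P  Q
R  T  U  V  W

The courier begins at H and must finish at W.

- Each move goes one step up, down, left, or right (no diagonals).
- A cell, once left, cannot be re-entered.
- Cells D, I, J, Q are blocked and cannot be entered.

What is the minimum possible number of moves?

The Manhattan distance from H to W is |2−4| + |1−5| = 6, so at least 6 moves are needed.
A route of 6 moves achieves this: H → M → R → T → U → V → W.
Since 6 matches the lower bound, it is optimal.

6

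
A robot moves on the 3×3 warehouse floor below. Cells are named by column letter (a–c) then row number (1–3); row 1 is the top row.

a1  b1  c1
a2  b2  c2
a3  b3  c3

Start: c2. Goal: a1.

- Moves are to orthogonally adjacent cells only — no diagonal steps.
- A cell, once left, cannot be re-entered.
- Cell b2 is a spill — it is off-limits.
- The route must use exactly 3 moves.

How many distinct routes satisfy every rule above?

1

Need simple routes of exactly 3 moves from c2 to a1 (Manhattan distance 3, so 0 moves are spent on a detour and 0 undoing it).
Enumerating: c2 c1 b1 a1.
That gives 1 route.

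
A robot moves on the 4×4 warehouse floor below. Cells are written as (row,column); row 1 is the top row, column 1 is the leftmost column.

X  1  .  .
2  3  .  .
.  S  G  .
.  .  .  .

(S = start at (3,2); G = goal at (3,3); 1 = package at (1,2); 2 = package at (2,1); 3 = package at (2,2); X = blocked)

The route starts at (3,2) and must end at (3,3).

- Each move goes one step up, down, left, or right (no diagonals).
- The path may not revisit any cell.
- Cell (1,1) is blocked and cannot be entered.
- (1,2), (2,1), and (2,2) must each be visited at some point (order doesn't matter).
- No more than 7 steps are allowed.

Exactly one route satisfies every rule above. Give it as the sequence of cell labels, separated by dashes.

The 7-move cap with required stops at (1,2), (2,1), (2,2) leaves no slack for detours.
Route from (3,2): left 1 to (3,1), up 1 to (2,1), right 1 to (2,2), up 1 to (1,2), right 1 to (1,3), down 2 to (3,3) — 7 moves in all.
Check: all required cells visited; 7 ≤ 7 moves.

(3,2) - (3,1) - (2,1) - (2,2) - (1,2) - (1,3) - (2,3) - (3,3)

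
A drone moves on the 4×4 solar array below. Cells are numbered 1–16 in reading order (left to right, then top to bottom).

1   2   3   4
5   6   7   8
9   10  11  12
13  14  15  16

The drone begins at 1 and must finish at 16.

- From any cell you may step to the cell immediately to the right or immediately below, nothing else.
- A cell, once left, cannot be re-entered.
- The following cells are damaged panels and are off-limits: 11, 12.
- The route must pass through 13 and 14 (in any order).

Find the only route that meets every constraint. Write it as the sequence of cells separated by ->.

1 -> 5 -> 9 -> 13 -> 14 -> 15 -> 16

Moves only go right or down, so the column and row indices never decrease.
Route from 1: 3× down (reaching 13), 3× right (reaching 16) — 6 moves in all.
Check: all required cells visited.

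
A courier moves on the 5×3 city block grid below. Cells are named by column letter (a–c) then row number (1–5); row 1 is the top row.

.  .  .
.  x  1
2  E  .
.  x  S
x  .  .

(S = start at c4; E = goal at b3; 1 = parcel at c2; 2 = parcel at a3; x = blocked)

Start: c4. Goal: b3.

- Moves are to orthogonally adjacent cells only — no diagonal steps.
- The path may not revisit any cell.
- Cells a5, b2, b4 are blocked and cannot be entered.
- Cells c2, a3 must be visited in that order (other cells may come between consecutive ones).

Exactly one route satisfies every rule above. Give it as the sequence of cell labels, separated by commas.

The waypoints must appear in the order c2, a3, with no cell reused.
Route from c4: up 3 to c1, left 2 to a1, down 2 to a3, right 1 to b3 — 8 moves in all.
Check: order respected (1 at step 2, 2 at step 7).

c4, c3, c2, c1, b1, a1, a2, a3, b3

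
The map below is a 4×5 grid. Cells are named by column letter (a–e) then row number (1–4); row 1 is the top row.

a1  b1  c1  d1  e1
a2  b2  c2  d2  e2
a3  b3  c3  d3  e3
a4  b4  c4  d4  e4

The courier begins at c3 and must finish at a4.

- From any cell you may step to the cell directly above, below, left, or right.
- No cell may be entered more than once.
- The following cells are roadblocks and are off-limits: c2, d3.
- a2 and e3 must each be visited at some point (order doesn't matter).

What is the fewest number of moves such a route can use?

13

Any route passes through a2 and e3 in some order between c3 and a4. Summing Manhattan distances along each leg and taking the cheapest ordering (c3 → e3 → a2 → a4) gives a lower bound of 2 + 5 + 2 = 9 moves.
That bound ignores the blocked cells. Measuring each leg by the fewest moves that actually steer around them (c3→e3: 4; e3→a2: 7; a2→a4: 2) raises the lower bound to 13.
A route of 13 moves exists: c3 → c4 → d4 → e4 → e3 → e2 → e1 → d1 → c1 → b1 → b2 → a2 → a3 → a4.
Since 13 matches that lower bound, it is optimal.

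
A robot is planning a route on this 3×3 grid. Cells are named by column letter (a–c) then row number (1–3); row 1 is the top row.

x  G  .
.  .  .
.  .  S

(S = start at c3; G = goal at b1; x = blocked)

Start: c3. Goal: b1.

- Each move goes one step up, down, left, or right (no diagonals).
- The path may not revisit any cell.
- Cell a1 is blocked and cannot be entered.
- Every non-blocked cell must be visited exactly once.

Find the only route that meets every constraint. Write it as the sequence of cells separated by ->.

c3 -> b3 -> a3 -> a2 -> b2 -> c2 -> c1 -> b1

Need to visit all 8 open cells exactly once, starting at c3 and ending at b1.
Cell a2 has only two open neighbours (a3 and b2), so the path must pass straight through it: one of those is the cell it's entered from and the other is where it exits.
Route from c3: left 2 to a3, up 1 to a2, right 2 to c2, up 1 to c1, left 1 to b1 — 7 moves in all.
Check: all 8 open cells covered.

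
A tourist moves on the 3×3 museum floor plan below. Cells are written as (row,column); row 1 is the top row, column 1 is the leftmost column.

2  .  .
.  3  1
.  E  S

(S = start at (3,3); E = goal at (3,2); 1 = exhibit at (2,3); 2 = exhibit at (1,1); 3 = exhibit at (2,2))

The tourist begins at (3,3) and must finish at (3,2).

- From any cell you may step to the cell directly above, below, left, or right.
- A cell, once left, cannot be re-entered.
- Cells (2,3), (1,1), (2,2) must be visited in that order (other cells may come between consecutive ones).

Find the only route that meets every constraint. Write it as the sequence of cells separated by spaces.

(3,3) (2,3) (1,3) (1,2) (1,1) (2,1) (2,2) (3,2)

The waypoints must appear in the order (2,3), (1,1), (2,2), with no cell reused.
Route from (3,3): up 2 to (1,3), left 2 to (1,1), down 1 to (2,1), right 1 to (2,2), down 1 to (3,2) — 7 moves in all.
Check: order respected (1 at step 1, 2 at step 4, 3 at step 6).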